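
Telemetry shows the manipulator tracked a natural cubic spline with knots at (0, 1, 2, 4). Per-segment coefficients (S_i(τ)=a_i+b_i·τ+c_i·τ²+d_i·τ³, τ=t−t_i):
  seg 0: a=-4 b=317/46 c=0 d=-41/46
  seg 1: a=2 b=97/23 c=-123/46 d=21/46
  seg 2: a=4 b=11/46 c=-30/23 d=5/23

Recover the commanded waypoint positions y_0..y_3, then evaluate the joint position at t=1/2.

y_0=-4 y_1=2 y_2=4 y_3=1
S(1/2) = -245/368

y_0 = S_0(0) = a_0 = -4
y_1 = S_1(0) = a_1 = 2
y_2 = S_2(0) = a_2 = 4
y_3 = S_2(2) = 1
t_q=1/2 is in segment 0 (τ=1/2); S_0(τ)=-245/368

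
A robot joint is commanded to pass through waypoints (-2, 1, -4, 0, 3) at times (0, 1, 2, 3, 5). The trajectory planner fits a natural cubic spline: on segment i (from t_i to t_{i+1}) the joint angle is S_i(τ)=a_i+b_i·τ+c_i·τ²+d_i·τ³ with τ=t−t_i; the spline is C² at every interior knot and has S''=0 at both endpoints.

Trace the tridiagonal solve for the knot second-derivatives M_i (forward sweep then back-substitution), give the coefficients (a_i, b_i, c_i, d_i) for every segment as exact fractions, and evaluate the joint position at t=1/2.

  seg 0: a=-2 b=997/172 c=0 d=-481/172
  seg 1: a=1 b=-223/86 c=-1443/172 d=1029/172
  seg 2: a=-4 b=-245/172 c=411/43 d=-711/172
  seg 3: a=0 b=455/86 c=-489/172 d=163/344
S(1/2) = 755/1376

Δ: Δ0=3, Δ1=-5, Δ2=4, Δ3=3/2
row 1: diag=4, rhs=-48; c'=1/4, d'=-12
row 2: denom=4−1·1/4=15/4; d'=(54−1·-12)/(15/4)=88/5
row 3: denom=6−1·4/15=86/15; d'=(-15−1·88/5)/(86/15)=-489/86
back: M3=-489/86
back: M2=88/5−4/15·-489/86=822/43
back: M1=-12−1/4·822/43=-1443/86
M: M0=0, M1=-1443/86, M2=822/43, M3=-489/86, M4=0
seg 0: a=-2, c=M0/2=0, d=(M1−M0)/(6·1)=-481/172, b=Δ0−h0·(2M0+M1)/6=997/172
seg 1: a=1, c=M1/2=-1443/172, d=(M2−M1)/(6·1)=1029/172, b=Δ1−h1·(2M1+M2)/6=-223/86
seg 2: a=-4, c=M2/2=411/43, d=(M3−M2)/(6·1)=-711/172, b=Δ2−h2·(2M2+M3)/6=-245/172
seg 3: a=0, c=M3/2=-489/172, d=(M4−M3)/(6·2)=163/344, b=Δ3−h3·(2M3+M4)/6=455/86
t_q=1/2 → seg 0, τ=1/2; S=-2+997/172·τ+0·τ²+-481/172·τ³=755/1376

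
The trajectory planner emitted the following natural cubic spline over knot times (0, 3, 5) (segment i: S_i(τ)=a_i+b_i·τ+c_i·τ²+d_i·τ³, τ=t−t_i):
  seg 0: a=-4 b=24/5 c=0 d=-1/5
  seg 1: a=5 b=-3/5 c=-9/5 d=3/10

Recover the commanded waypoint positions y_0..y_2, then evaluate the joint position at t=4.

y_0 = S_0(0) = a_0 = -4
y_1 = S_1(0) = a_1 = 5
y_2 = S_1(2) = -1
t_q=4 is in segment 1 (τ=1); S_1(τ)=29/10

y_0=-4 y_1=5 y_2=-1
S(4) = 29/10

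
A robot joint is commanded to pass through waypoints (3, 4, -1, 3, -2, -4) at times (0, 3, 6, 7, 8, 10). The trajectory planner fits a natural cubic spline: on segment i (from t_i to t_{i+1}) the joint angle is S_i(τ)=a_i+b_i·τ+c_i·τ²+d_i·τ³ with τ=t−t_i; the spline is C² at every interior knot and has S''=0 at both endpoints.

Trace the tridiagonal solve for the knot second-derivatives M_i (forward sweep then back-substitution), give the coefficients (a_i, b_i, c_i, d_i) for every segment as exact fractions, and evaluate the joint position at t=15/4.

  seg 0: a=3 b=3406/1929 c=0 d=-307/1929
  seg 1: a=4 b=-4883/1929 c=-921/643 d=3319/5787
  seg 2: a=-1 b=8410/1929 c=2398/643 d=-7888/1929
  seg 3: a=3 b=-866/1929 c=-5490/643 d=7691/1929
  seg 4: a=-2 b=-10733/1929 c=2201/643 d=-2201/3858
S(15/4) = 63281/41152

Δ: Δ0=1/3, Δ1=-5/3, Δ2=4, Δ3=-5, Δ4=-1
row 1: diag=12, rhs=-12; c'=1/4, d'=-1
row 2: denom=8−3·1/4=29/4; d'=(34−3·-1)/(29/4)=148/29
row 3: denom=4−1·4/29=112/29; d'=(-54−1·148/29)/(112/29)=-857/56
row 4: denom=6−1·29/112=643/112; d'=(24−1·-857/56)/(643/112)=4402/643
back: M4=4402/643
back: M3=-857/56−29/112·4402/643=-10980/643
back: M2=148/29−4/29·-10980/643=4796/643
back: M1=-1−1/4·4796/643=-1842/643
M: M0=0, M1=-1842/643, M2=4796/643, M3=-10980/643, M4=4402/643, M5=0
seg 0: a=3, c=M0/2=0, d=(M1−M0)/(6·3)=-307/1929, b=Δ0−h0·(2M0+M1)/6=3406/1929
seg 1: a=4, c=M1/2=-921/643, d=(M2−M1)/(6·3)=3319/5787, b=Δ1−h1·(2M1+M2)/6=-4883/1929
seg 2: a=-1, c=M2/2=2398/643, d=(M3−M2)/(6·1)=-7888/1929, b=Δ2−h2·(2M2+M3)/6=8410/1929
seg 3: a=3, c=M3/2=-5490/643, d=(M4−M3)/(6·1)=7691/1929, b=Δ3−h3·(2M3+M4)/6=-866/1929
seg 4: a=-2, c=M4/2=2201/643, d=(M5−M4)/(6·2)=-2201/3858, b=Δ4−h4·(2M4+M5)/6=-10733/1929
t_q=15/4 → seg 1, τ=3/4; S=4+-4883/1929·τ+-921/643·τ²+3319/5787·τ³=63281/41152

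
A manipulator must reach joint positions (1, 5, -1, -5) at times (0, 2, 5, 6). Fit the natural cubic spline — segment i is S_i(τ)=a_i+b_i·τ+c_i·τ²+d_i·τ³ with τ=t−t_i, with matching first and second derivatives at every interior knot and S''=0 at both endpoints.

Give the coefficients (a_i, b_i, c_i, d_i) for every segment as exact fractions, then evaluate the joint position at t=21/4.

Δ: Δ0=2, Δ1=-2, Δ2=-4
row 1: diag=10, rhs=-24; c'=3/10, d'=-12/5
row 2: denom=8−3·3/10=71/10; d'=(-12−3·-12/5)/(71/10)=-48/71
back: M2=-48/71
back: M1=-12/5−3/10·-48/71=-156/71
M: M0=0, M1=-156/71, M2=-48/71, M3=0
seg 0: a=1, c=M0/2=0, d=(M1−M0)/(6·2)=-13/71, b=Δ0−h0·(2M0+M1)/6=194/71
seg 1: a=5, c=M1/2=-78/71, d=(M2−M1)/(6·3)=6/71, b=Δ1−h1·(2M1+M2)/6=38/71
seg 2: a=-1, c=M2/2=-24/71, d=(M3−M2)/(6·1)=8/71, b=Δ2−h2·(2M2+M3)/6=-268/71
t_q=21/4 → seg 2, τ=1/4; S=-1+-268/71·τ+-24/71·τ²+8/71·τ³=-1115/568

  seg 0: a=1 b=194/71 c=0 d=-13/71
  seg 1: a=5 b=38/71 c=-78/71 d=6/71
  seg 2: a=-1 b=-268/71 c=-24/71 d=8/71
S(21/4) = -1115/568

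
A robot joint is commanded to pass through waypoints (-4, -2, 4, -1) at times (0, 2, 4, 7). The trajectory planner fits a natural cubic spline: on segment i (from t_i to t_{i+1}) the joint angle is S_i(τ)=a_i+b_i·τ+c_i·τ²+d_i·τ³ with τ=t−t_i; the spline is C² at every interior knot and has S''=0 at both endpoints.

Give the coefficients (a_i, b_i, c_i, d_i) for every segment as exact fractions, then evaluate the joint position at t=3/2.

Δ: Δ0=1, Δ1=3, Δ2=-5/3
row 1: diag=8, rhs=12; c'=1/4, d'=3/2
row 2: denom=10−2·1/4=19/2; d'=(-28−2·3/2)/(19/2)=-62/19
back: M2=-62/19
back: M1=3/2−1/4·-62/19=44/19
M: M0=0, M1=44/19, M2=-62/19, M3=0
seg 0: a=-4, c=M0/2=0, d=(M1−M0)/(6·2)=11/57, b=Δ0−h0·(2M0+M1)/6=13/57
seg 1: a=-2, c=M1/2=22/19, d=(M2−M1)/(6·2)=-53/114, b=Δ1−h1·(2M1+M2)/6=145/57
seg 2: a=4, c=M2/2=-31/19, d=(M3−M2)/(6·3)=31/171, b=Δ2−h2·(2M2+M3)/6=91/57
t_q=3/2 → seg 0, τ=3/2; S=-4+13/57·τ+0·τ²+11/57·τ³=-457/152

  seg 0: a=-4 b=13/57 c=0 d=11/57
  seg 1: a=-2 b=145/57 c=22/19 d=-53/114
  seg 2: a=4 b=91/57 c=-31/19 d=31/171
S(3/2) = -457/152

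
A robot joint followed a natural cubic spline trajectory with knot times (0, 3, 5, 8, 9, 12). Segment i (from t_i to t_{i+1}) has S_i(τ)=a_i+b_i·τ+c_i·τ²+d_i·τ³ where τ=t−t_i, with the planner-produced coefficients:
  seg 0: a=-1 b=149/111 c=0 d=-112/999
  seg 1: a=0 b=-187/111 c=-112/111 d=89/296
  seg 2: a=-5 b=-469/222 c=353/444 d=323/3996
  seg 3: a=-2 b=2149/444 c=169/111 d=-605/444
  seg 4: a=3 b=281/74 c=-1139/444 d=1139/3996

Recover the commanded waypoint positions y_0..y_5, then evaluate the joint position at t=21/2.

y_0=-1 y_1=0 y_2=-5 y_3=-2 y_4=3 y_5=-1
S(21/2) = 4601/1184

y_0 = S_0(0) = a_0 = -1
y_1 = S_1(0) = a_1 = 0
y_2 = S_2(0) = a_2 = -5
y_3 = S_3(0) = a_3 = -2
y_4 = S_4(0) = a_4 = 3
y_5 = S_4(3) = -1
t_q=21/2 is in segment 4 (τ=3/2); S_4(τ)=4601/1184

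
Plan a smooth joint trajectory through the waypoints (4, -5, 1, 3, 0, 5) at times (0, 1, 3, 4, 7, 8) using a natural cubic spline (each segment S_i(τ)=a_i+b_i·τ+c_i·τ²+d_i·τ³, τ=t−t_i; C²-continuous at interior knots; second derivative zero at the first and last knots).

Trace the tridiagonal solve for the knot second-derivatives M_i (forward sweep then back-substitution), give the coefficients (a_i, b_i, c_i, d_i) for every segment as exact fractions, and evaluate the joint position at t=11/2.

Δ: Δ0=-9, Δ1=3, Δ2=2, Δ3=-1, Δ4=5
row 1: diag=6, rhs=72; c'=1/3, d'=12
row 2: denom=6−2·1/3=16/3; d'=(-6−2·12)/(16/3)=-45/8
row 3: denom=8−1·3/16=125/16; d'=(-18−1·-45/8)/(125/16)=-198/125
row 4: denom=8−3·48/125=856/125; d'=(36−3·-198/125)/(856/125)=2547/428
back: M4=2547/428
back: M3=-198/125−48/125·2547/428=-414/107
back: M2=-45/8−3/16·-414/107=-2097/428
back: M1=12−1/3·-2097/428=5835/428
M: M0=0, M1=5835/428, M2=-2097/428, M3=-414/107, M4=2547/428, M5=0
seg 0: a=4, c=M0/2=0, d=(M1−M0)/(6·1)=1945/856, b=Δ0−h0·(2M0+M1)/6=-9649/856
seg 1: a=-5, c=M1/2=5835/856, d=(M2−M1)/(6·2)=-661/428, b=Δ1−h1·(2M1+M2)/6=-1907/428
seg 2: a=1, c=M2/2=-2097/856, d=(M3−M2)/(6·1)=147/856, b=Δ2−h2·(2M2+M3)/6=1831/428
seg 3: a=3, c=M3/2=-207/107, d=(M4−M3)/(6·3)=467/856, b=Δ3−h3·(2M3+M4)/6=-91/856
seg 4: a=0, c=M4/2=2547/856, d=(M5−M4)/(6·1)=-849/856, b=Δ4−h4·(2M4+M5)/6=1291/428
t_q=11/2 → seg 3, τ=3/2; S=3+-91/856·τ+-207/107·τ²+467/856·τ³=2253/6848

  seg 0: a=4 b=-9649/856 c=0 d=1945/856
  seg 1: a=-5 b=-1907/428 c=5835/856 d=-661/428
  seg 2: a=1 b=1831/428 c=-2097/856 d=147/856
  seg 3: a=3 b=-91/856 c=-207/107 d=467/856
  seg 4: a=0 b=1291/428 c=2547/856 d=-849/856
S(11/2) = 2253/6848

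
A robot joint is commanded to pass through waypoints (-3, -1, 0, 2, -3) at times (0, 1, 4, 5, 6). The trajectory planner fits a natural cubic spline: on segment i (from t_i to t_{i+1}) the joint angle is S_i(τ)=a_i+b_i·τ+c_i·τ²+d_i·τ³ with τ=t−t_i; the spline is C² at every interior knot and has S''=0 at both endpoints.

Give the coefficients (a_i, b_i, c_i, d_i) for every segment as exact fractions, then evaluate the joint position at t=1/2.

Δ: Δ0=2, Δ1=1/3, Δ2=2, Δ3=-5
row 1: diag=8, rhs=-10; c'=3/8, d'=-5/4
row 2: denom=8−3·3/8=55/8; d'=(10−3·-5/4)/(55/8)=2
row 3: denom=4−1·8/55=212/55; d'=(-42−1·2)/(212/55)=-605/53
back: M3=-605/53
back: M2=2−8/55·-605/53=194/53
back: M1=-5/4−3/8·194/53=-139/53
M: M0=0, M1=-139/53, M2=194/53, M3=-605/53, M4=0
seg 0: a=-3, c=M0/2=0, d=(M1−M0)/(6·1)=-139/318, b=Δ0−h0·(2M0+M1)/6=775/318
seg 1: a=-1, c=M1/2=-139/106, d=(M2−M1)/(6·3)=37/106, b=Δ1−h1·(2M1+M2)/6=179/159
seg 2: a=0, c=M2/2=97/53, d=(M3−M2)/(6·1)=-799/318, b=Δ2−h2·(2M2+M3)/6=853/318
seg 3: a=2, c=M3/2=-605/106, d=(M4−M3)/(6·1)=605/318, b=Δ3−h3·(2M3+M4)/6=-190/159
t_q=1/2 → seg 0, τ=1/2; S=-3+775/318·τ+0·τ²+-139/318·τ³=-1557/848

  seg 0: a=-3 b=775/318 c=0 d=-139/318
  seg 1: a=-1 b=179/159 c=-139/106 d=37/106
  seg 2: a=0 b=853/318 c=97/53 d=-799/318
  seg 3: a=2 b=-190/159 c=-605/106 d=605/318
S(1/2) = -1557/848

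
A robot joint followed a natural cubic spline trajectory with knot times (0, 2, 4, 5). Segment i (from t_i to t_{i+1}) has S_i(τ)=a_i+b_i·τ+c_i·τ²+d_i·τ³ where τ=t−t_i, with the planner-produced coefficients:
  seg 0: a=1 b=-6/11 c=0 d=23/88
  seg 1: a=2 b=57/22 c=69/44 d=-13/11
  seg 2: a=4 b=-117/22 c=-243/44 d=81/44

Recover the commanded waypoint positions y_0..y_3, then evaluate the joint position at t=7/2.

y_0 = S_0(0) = a_0 = 1
y_1 = S_1(0) = a_1 = 2
y_2 = S_2(0) = a_2 = 4
y_3 = S_2(1) = -5
t_q=7/2 is in segment 1 (τ=3/2); S_1(τ)=955/176

y_0=1 y_1=2 y_2=4 y_3=-5
S(7/2) = 955/176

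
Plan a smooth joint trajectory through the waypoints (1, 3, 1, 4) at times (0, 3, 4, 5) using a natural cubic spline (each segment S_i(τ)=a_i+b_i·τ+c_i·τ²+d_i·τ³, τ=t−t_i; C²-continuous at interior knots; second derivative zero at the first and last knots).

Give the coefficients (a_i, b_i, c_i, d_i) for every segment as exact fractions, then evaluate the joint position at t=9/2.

Δ: Δ0=2/3, Δ1=-2, Δ2=3
row 1: diag=8, rhs=-16; c'=1/8, d'=-2
row 2: denom=4−1·1/8=31/8; d'=(30−1·-2)/(31/8)=256/31
back: M2=256/31
back: M1=-2−1/8·256/31=-94/31
M: M0=0, M1=-94/31, M2=256/31, M3=0
seg 0: a=1, c=M0/2=0, d=(M1−M0)/(6·3)=-47/279, b=Δ0−h0·(2M0+M1)/6=203/93
seg 1: a=3, c=M1/2=-47/31, d=(M2−M1)/(6·1)=175/93, b=Δ1−h1·(2M1+M2)/6=-220/93
seg 2: a=1, c=M2/2=128/31, d=(M3−M2)/(6·1)=-128/93, b=Δ2−h2·(2M2+M3)/6=23/93
t_q=9/2 → seg 2, τ=1/2; S=1+23/93·τ+128/31·τ²+-128/93·τ³=123/62

  seg 0: a=1 b=203/93 c=0 d=-47/279
  seg 1: a=3 b=-220/93 c=-47/31 d=175/93
  seg 2: a=1 b=23/93 c=128/31 d=-128/93
S(9/2) = 123/62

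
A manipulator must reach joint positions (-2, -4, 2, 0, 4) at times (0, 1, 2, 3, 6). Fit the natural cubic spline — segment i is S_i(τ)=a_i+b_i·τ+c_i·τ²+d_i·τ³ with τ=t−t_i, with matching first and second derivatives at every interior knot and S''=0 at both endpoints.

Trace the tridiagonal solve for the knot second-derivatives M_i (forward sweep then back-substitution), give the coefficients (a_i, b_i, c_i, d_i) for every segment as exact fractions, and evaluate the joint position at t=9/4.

Δ: Δ0=-2, Δ1=6, Δ2=-2, Δ3=4/3
row 1: diag=4, rhs=48; c'=1/4, d'=12
row 2: denom=4−1·1/4=15/4; d'=(-48−1·12)/(15/4)=-16
row 3: denom=8−1·4/15=116/15; d'=(20−1·-16)/(116/15)=135/29
back: M3=135/29
back: M2=-16−4/15·135/29=-500/29
back: M1=12−1/4·-500/29=473/29
M: M0=0, M1=473/29, M2=-500/29, M3=135/29, M4=0
seg 0: a=-2, c=M0/2=0, d=(M1−M0)/(6·1)=473/174, b=Δ0−h0·(2M0+M1)/6=-821/174
seg 1: a=-4, c=M1/2=473/58, d=(M2−M1)/(6·1)=-973/174, b=Δ1−h1·(2M1+M2)/6=299/87
seg 2: a=2, c=M2/2=-250/29, d=(M3−M2)/(6·1)=635/174, b=Δ2−h2·(2M2+M3)/6=517/174
seg 3: a=0, c=M3/2=135/58, d=(M4−M3)/(6·3)=-15/58, b=Δ3−h3·(2M3+M4)/6=-289/87
t_q=9/4 → seg 2, τ=1/4; S=2+517/174·τ+-250/29·τ²+635/174·τ³=8393/3712

  seg 0: a=-2 b=-821/174 c=0 d=473/174
  seg 1: a=-4 b=299/87 c=473/58 d=-973/174
  seg 2: a=2 b=517/174 c=-250/29 d=635/174
  seg 3: a=0 b=-289/87 c=135/58 d=-15/58
S(9/4) = 8393/3712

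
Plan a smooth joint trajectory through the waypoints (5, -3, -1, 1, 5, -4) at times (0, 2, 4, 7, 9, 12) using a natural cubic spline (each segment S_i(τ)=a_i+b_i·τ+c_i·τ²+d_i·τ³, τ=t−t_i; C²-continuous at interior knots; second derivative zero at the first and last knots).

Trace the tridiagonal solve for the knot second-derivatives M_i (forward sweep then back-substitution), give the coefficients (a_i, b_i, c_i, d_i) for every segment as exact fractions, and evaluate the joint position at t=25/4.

  seg 0: a=5 b=-2951/548 c=0 d=759/2192
  seg 1: a=-3 b=-337/274 c=2277/1096 d=-1055/2192
  seg 2: a=-1 b=715/548 c=-111/137 d=2947/14796
  seg 3: a=1 b=499/274 c=1615/1644 d=-367/822
  seg 4: a=5 b=323/822 c=-2789/1644 d=2789/14796
S(25/4) = 3601/35072

Δ: Δ0=-4, Δ1=1, Δ2=2/3, Δ3=2, Δ4=-3
row 1: diag=8, rhs=30; c'=1/4, d'=15/4
row 2: denom=10−2·1/4=19/2; d'=(-2−2·15/4)/(19/2)=-1
row 3: denom=10−3·6/19=172/19; d'=(8−3·-1)/(172/19)=209/172
row 4: denom=10−2·19/86=411/43; d'=(-30−2·209/172)/(411/43)=-2789/822
back: M4=-2789/822
back: M3=209/172−19/86·-2789/822=1615/822
back: M2=-1−6/19·1615/822=-222/137
back: M1=15/4−1/4·-222/137=2277/548
M: M0=0, M1=2277/548, M2=-222/137, M3=1615/822, M4=-2789/822, M5=0
seg 0: a=5, c=M0/2=0, d=(M1−M0)/(6·2)=759/2192, b=Δ0−h0·(2M0+M1)/6=-2951/548
seg 1: a=-3, c=M1/2=2277/1096, d=(M2−M1)/(6·2)=-1055/2192, b=Δ1−h1·(2M1+M2)/6=-337/274
seg 2: a=-1, c=M2/2=-111/137, d=(M3−M2)/(6·3)=2947/14796, b=Δ2−h2·(2M2+M3)/6=715/548
seg 3: a=1, c=M3/2=1615/1644, d=(M4−M3)/(6·2)=-367/822, b=Δ3−h3·(2M3+M4)/6=499/274
seg 4: a=5, c=M4/2=-2789/1644, d=(M5−M4)/(6·3)=2789/14796, b=Δ4−h4·(2M4+M5)/6=323/822
t_q=25/4 → seg 2, τ=9/4; S=-1+715/548·τ+-111/137·τ²+2947/14796·τ³=3601/35072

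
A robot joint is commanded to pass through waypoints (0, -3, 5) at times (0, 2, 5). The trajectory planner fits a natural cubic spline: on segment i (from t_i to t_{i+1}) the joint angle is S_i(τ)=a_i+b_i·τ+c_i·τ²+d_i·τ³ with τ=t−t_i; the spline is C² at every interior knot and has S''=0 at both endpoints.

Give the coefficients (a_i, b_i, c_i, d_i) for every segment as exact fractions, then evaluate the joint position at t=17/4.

  seg 0: a=0 b=-7/3 c=0 d=5/24
  seg 1: a=-3 b=1/6 c=5/4 d=-5/36
S(17/4) = 543/256

Δ: Δ0=-3/2, Δ1=8/3
row 1: diag=10, rhs=25; c'=3/10, d'=5/2
back: M1=5/2
M: M0=0, M1=5/2, M2=0
seg 0: a=0, c=M0/2=0, d=(M1−M0)/(6·2)=5/24, b=Δ0−h0·(2M0+M1)/6=-7/3
seg 1: a=-3, c=M1/2=5/4, d=(M2−M1)/(6·3)=-5/36, b=Δ1−h1·(2M1+M2)/6=1/6
t_q=17/4 → seg 1, τ=9/4; S=-3+1/6·τ+5/4·τ²+-5/36·τ³=543/256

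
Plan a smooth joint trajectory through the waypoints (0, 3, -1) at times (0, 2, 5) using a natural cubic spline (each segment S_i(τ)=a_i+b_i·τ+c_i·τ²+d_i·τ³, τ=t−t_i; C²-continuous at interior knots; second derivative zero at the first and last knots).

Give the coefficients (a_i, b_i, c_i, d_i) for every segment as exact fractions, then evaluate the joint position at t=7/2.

Δ: Δ0=3/2, Δ1=-4/3
row 1: diag=10, rhs=-17; c'=3/10, d'=-17/10
back: M1=-17/10
M: M0=0, M1=-17/10, M2=0
seg 0: a=0, c=M0/2=0, d=(M1−M0)/(6·2)=-17/120, b=Δ0−h0·(2M0+M1)/6=31/15
seg 1: a=3, c=M1/2=-17/20, d=(M2−M1)/(6·3)=17/180, b=Δ1−h1·(2M1+M2)/6=11/30
t_q=7/2 → seg 1, τ=3/2; S=3+11/30·τ+-17/20·τ²+17/180·τ³=313/160

  seg 0: a=0 b=31/15 c=0 d=-17/120
  seg 1: a=3 b=11/30 c=-17/20 d=17/180
S(7/2) = 313/160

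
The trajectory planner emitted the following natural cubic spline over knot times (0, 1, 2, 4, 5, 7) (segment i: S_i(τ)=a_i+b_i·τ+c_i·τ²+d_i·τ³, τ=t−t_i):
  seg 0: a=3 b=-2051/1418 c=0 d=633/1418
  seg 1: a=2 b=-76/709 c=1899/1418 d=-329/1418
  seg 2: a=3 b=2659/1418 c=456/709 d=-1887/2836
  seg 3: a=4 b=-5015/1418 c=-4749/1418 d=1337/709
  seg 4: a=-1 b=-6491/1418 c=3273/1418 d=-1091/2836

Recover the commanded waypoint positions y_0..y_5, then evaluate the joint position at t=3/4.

y_0=3 y_1=2 y_2=3 y_3=4 y_4=-1 y_5=-4
S(3/4) = 190899/90752

y_0 = S_0(0) = a_0 = 3
y_1 = S_1(0) = a_1 = 2
y_2 = S_2(0) = a_2 = 3
y_3 = S_3(0) = a_3 = 4
y_4 = S_4(0) = a_4 = -1
y_5 = S_4(2) = -4
t_q=3/4 is in segment 0 (τ=3/4); S_0(τ)=190899/90752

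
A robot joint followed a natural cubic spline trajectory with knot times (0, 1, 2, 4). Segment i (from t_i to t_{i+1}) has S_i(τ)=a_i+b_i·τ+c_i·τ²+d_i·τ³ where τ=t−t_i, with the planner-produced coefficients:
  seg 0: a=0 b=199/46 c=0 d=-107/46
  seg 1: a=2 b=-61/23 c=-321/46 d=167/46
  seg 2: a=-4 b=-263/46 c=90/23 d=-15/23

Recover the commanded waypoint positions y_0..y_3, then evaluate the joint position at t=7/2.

y_0 = S_0(0) = a_0 = 0
y_1 = S_1(0) = a_1 = 2
y_2 = S_2(0) = a_2 = -4
y_3 = S_2(2) = -5
t_q=7/2 is in segment 2 (τ=3/2); S_2(τ)=-1099/184

y_0=0 y_1=2 y_2=-4 y_3=-5
S(7/2) = -1099/184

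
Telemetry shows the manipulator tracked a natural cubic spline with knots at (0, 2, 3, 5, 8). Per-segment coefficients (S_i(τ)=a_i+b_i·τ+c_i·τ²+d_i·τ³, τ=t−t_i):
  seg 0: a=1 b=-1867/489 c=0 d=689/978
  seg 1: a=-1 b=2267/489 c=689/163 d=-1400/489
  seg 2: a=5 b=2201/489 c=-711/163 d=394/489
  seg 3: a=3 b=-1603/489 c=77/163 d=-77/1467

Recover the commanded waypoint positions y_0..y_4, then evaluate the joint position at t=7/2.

y_0 = S_0(0) = a_0 = 1
y_1 = S_1(0) = a_1 = -1
y_2 = S_2(0) = a_2 = 5
y_3 = S_3(0) = a_3 = 3
y_4 = S_3(3) = -4
t_q=7/2 is in segment 2 (τ=1/2); S_2(τ)=2041/326

y_0=1 y_1=-1 y_2=5 y_3=3 y_4=-4
S(7/2) = 2041/326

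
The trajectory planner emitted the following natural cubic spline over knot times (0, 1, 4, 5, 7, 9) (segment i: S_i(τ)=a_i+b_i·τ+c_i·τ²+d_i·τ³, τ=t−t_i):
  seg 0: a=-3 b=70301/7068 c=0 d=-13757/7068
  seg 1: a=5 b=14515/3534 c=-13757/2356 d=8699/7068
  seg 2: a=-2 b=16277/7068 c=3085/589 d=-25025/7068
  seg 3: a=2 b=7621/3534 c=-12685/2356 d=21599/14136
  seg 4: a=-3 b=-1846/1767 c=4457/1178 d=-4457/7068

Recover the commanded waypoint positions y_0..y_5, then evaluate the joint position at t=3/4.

y_0 = S_0(0) = a_0 = -3
y_1 = S_1(0) = a_1 = 5
y_2 = S_2(0) = a_2 = -2
y_3 = S_3(0) = a_3 = 2
y_4 = S_4(0) = a_4 = -3
y_5 = S_4(2) = 5
t_q=3/4 is in segment 0 (τ=3/4); S_0(τ)=548651/150784

y_0=-3 y_1=5 y_2=-2 y_3=2 y_4=-3 y_5=5
S(3/4) = 548651/150784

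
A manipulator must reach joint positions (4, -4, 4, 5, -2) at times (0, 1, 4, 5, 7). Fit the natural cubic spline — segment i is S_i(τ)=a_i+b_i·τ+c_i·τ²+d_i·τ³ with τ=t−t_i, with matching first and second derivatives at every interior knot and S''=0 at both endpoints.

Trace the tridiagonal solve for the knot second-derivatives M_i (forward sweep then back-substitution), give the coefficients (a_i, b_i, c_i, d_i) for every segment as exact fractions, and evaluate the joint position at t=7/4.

Δ: Δ0=-8, Δ1=8/3, Δ2=1, Δ3=-7/2
row 1: diag=8, rhs=64; c'=3/8, d'=8
row 2: denom=8−3·3/8=55/8; d'=(-10−3·8)/(55/8)=-272/55
row 3: denom=6−1·8/55=322/55; d'=(-27−1·-272/55)/(322/55)=-1213/322
back: M3=-1213/322
back: M2=-272/55−8/55·-1213/322=-708/161
back: M1=8−3/8·-708/161=3107/322
M: M0=0, M1=3107/322, M2=-708/161, M3=-1213/322, M4=0
seg 0: a=4, c=M0/2=0, d=(M1−M0)/(6·1)=3107/1932, b=Δ0−h0·(2M0+M1)/6=-18563/1932
seg 1: a=-4, c=M1/2=3107/644, d=(M2−M1)/(6·3)=-4523/5796, b=Δ1−h1·(2M1+M2)/6=-4621/966
seg 2: a=4, c=M2/2=-354/161, d=(M3−M2)/(6·1)=29/276, b=Δ2−h2·(2M2+M3)/6=5977/1932
seg 3: a=5, c=M3/2=-1213/644, d=(M4−M3)/(6·2)=1213/3864, b=Δ3−h3·(2M3+M4)/6=-955/966
t_q=7/4 → seg 1, τ=3/4; S=-4+-4621/966·τ+3107/644·τ²+-4523/5796·τ³=-214453/41216

  seg 0: a=4 b=-18563/1932 c=0 d=3107/1932
  seg 1: a=-4 b=-4621/966 c=3107/644 d=-4523/5796
  seg 2: a=4 b=5977/1932 c=-354/161 d=29/276
  seg 3: a=5 b=-955/966 c=-1213/644 d=1213/3864
S(7/4) = -214453/41216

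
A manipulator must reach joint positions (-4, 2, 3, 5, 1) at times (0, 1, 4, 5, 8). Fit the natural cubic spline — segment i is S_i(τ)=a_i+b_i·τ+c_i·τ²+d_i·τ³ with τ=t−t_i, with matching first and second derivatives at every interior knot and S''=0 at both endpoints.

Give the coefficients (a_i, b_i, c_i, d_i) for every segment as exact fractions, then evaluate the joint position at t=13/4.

Δ: Δ0=6, Δ1=1/3, Δ2=2, Δ3=-4/3
row 1: diag=8, rhs=-34; c'=3/8, d'=-17/4
row 2: denom=8−3·3/8=55/8; d'=(10−3·-17/4)/(55/8)=182/55
row 3: denom=8−1·8/55=432/55; d'=(-20−1·182/55)/(432/55)=-641/216
back: M3=-641/216
back: M2=182/55−8/55·-641/216=101/27
back: M1=-17/4−3/8·101/27=-407/72
M: M0=0, M1=-407/72, M2=101/27, M3=-641/216, M4=0
seg 0: a=-4, c=M0/2=0, d=(M1−M0)/(6·1)=-407/432, b=Δ0−h0·(2M0+M1)/6=2999/432
seg 1: a=2, c=M1/2=-407/144, d=(M2−M1)/(6·3)=2029/3888, b=Δ1−h1·(2M1+M2)/6=889/216
seg 2: a=3, c=M2/2=101/54, d=(M3−M2)/(6·1)=-161/144, b=Δ2−h2·(2M2+M3)/6=539/432
seg 3: a=5, c=M3/2=-641/432, d=(M4−M3)/(6·3)=641/3888, b=Δ3−h3·(2M3+M4)/6=353/216
t_q=13/4 → seg 1, τ=9/4; S=2+889/216·τ+-407/144·τ²+2029/3888·τ³=8897/3072

  seg 0: a=-4 b=2999/432 c=0 d=-407/432
  seg 1: a=2 b=889/216 c=-407/144 d=2029/3888
  seg 2: a=3 b=539/432 c=101/54 d=-161/144
  seg 3: a=5 b=353/216 c=-641/432 d=641/3888
S(13/4) = 8897/3072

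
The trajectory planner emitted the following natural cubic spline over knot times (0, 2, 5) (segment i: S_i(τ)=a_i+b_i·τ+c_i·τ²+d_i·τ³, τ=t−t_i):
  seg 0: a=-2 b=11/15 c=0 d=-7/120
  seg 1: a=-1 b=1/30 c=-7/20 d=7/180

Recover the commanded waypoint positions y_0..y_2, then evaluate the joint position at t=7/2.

y_0=-2 y_1=-1 y_2=-3
S(7/2) = -257/160

y_0 = S_0(0) = a_0 = -2
y_1 = S_1(0) = a_1 = -1
y_2 = S_1(3) = -3
t_q=7/2 is in segment 1 (τ=3/2); S_1(τ)=-257/160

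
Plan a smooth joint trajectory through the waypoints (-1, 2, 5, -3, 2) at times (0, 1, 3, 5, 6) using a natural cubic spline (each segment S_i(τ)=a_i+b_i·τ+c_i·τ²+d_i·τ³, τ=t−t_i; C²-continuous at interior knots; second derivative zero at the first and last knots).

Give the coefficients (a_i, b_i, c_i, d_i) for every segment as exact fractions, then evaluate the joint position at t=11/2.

Δ: Δ0=3, Δ1=3/2, Δ2=-4, Δ3=5
row 1: diag=6, rhs=-9; c'=1/3, d'=-3/2
row 2: denom=8−2·1/3=22/3; d'=(-33−2·-3/2)/(22/3)=-45/11
row 3: denom=6−2·3/11=60/11; d'=(54−2·-45/11)/(60/11)=57/5
back: M3=57/5
back: M2=-45/11−3/11·57/5=-36/5
back: M1=-3/2−1/3·-36/5=9/10
M: M0=0, M1=9/10, M2=-36/5, M3=57/5, M4=0
seg 0: a=-1, c=M0/2=0, d=(M1−M0)/(6·1)=3/20, b=Δ0−h0·(2M0+M1)/6=57/20
seg 1: a=2, c=M1/2=9/20, d=(M2−M1)/(6·2)=-27/40, b=Δ1−h1·(2M1+M2)/6=33/10
seg 2: a=5, c=M2/2=-18/5, d=(M3−M2)/(6·2)=31/20, b=Δ2−h2·(2M2+M3)/6=-3
seg 3: a=-3, c=M3/2=57/10, d=(M4−M3)/(6·1)=-19/10, b=Δ3−h3·(2M3+M4)/6=6/5
t_q=11/2 → seg 3, τ=1/2; S=-3+6/5·τ+57/10·τ²+-19/10·τ³=-97/80

  seg 0: a=-1 b=57/20 c=0 d=3/20
  seg 1: a=2 b=33/10 c=9/20 d=-27/40
  seg 2: a=5 b=-3 c=-18/5 d=31/20
  seg 3: a=-3 b=6/5 c=57/10 d=-19/10
S(11/2) = -97/80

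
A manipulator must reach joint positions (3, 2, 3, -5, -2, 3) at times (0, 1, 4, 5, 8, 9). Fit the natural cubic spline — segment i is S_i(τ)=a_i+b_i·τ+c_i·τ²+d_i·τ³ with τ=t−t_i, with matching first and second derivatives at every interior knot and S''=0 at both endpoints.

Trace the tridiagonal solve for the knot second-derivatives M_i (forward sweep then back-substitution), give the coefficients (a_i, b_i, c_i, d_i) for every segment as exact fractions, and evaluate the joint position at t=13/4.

Δ: Δ0=-1, Δ1=1/3, Δ2=-8, Δ3=1, Δ4=5
row 1: diag=8, rhs=8; c'=3/8, d'=1
row 2: denom=8−3·3/8=55/8; d'=(-50−3·1)/(55/8)=-424/55
row 3: denom=8−1·8/55=432/55; d'=(54−1·-424/55)/(432/55)=1697/216
row 4: denom=8−3·55/144=329/48; d'=(24−3·1697/216)/(329/48)=62/987
back: M4=62/987
back: M3=1697/216−55/144·62/987=23192/2961
back: M2=-424/55−8/55·23192/2961=-26200/2961
back: M1=1−3/8·-26200/2961=4262/987
M: M0=0, M1=4262/987, M2=-26200/2961, M3=23192/2961, M4=62/987, M5=0
seg 0: a=3, c=M0/2=0, d=(M1−M0)/(6·1)=2131/2961, b=Δ0−h0·(2M0+M1)/6=-5092/2961
seg 1: a=2, c=M1/2=2131/987, d=(M2−M1)/(6·3)=-19493/26649, b=Δ1−h1·(2M1+M2)/6=1301/2961
seg 2: a=3, c=M2/2=-13100/2961, d=(M3−M2)/(6·1)=392/141, b=Δ2−h2·(2M2+M3)/6=-18820/2961
seg 3: a=-5, c=M3/2=11596/2961, d=(M4−M3)/(6·3)=-11503/26649, b=Δ3−h3·(2M3+M4)/6=-20324/2961
seg 4: a=-2, c=M4/2=31/987, d=(M5−M4)/(6·1)=-31/2961, b=Δ4−h4·(2M4+M5)/6=14743/2961
t_q=13/4 → seg 1, τ=9/4; S=2+1301/2961·τ+2131/987·τ²+-19493/26649·τ³=117639/21056

  seg 0: a=3 b=-5092/2961 c=0 d=2131/2961
  seg 1: a=2 b=1301/2961 c=2131/987 d=-19493/26649
  seg 2: a=3 b=-18820/2961 c=-13100/2961 d=392/141
  seg 3: a=-5 b=-20324/2961 c=11596/2961 d=-11503/26649
  seg 4: a=-2 b=14743/2961 c=31/987 d=-31/2961
S(13/4) = 117639/21056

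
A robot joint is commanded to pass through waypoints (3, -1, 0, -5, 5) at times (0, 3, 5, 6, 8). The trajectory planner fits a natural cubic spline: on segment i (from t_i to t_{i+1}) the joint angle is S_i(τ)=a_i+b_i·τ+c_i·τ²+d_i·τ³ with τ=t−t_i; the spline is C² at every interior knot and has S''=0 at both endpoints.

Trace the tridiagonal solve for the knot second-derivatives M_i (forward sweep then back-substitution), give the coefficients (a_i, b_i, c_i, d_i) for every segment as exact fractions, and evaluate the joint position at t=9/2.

Δ: Δ0=-4/3, Δ1=1/2, Δ2=-5, Δ3=5
row 1: diag=10, rhs=11; c'=1/5, d'=11/10
row 2: denom=6−2·1/5=28/5; d'=(-33−2·11/10)/(28/5)=-44/7
row 3: denom=6−1·5/28=163/28; d'=(60−1·-44/7)/(163/28)=1856/163
back: M3=1856/163
back: M2=-44/7−5/28·1856/163=-1356/163
back: M1=11/10−1/5·-1356/163=901/326
M: M0=0, M1=901/326, M2=-1356/163, M3=1856/163, M4=0
seg 0: a=3, c=M0/2=0, d=(M1−M0)/(6·3)=901/5868, b=Δ0−h0·(2M0+M1)/6=-5311/1956
seg 1: a=-1, c=M1/2=901/652, d=(M2−M1)/(6·2)=-3613/3912, b=Δ1−h1·(2M1+M2)/6=1399/978
seg 2: a=0, c=M2/2=-678/163, d=(M3−M2)/(6·1)=1606/489, b=Δ2−h2·(2M2+M3)/6=-2017/489
seg 3: a=-5, c=M3/2=928/163, d=(M4−M3)/(6·2)=-464/489, b=Δ3−h3·(2M3+M4)/6=-1267/489
t_q=9/2 → seg 1, τ=3/2; S=-1+1399/978·τ+901/652·τ²+-3613/3912·τ³=11871/10432

  seg 0: a=3 b=-5311/1956 c=0 d=901/5868
  seg 1: a=-1 b=1399/978 c=901/652 d=-3613/3912
  seg 2: a=0 b=-2017/489 c=-678/163 d=1606/489
  seg 3: a=-5 b=-1267/489 c=928/163 d=-464/489
S(9/2) = 11871/10432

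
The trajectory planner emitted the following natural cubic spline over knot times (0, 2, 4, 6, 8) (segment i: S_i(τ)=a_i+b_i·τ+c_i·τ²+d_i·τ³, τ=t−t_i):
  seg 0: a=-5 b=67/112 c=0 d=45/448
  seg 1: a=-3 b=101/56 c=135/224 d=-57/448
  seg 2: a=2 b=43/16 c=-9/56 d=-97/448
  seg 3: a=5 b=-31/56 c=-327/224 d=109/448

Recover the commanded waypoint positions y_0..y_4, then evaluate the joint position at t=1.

y_0=-5 y_1=-3 y_2=2 y_3=5 y_4=0
S(1) = -1927/448

y_0 = S_0(0) = a_0 = -5
y_1 = S_1(0) = a_1 = -3
y_2 = S_2(0) = a_2 = 2
y_3 = S_3(0) = a_3 = 5
y_4 = S_3(2) = 0
t_q=1 is in segment 0 (τ=1); S_0(τ)=-1927/448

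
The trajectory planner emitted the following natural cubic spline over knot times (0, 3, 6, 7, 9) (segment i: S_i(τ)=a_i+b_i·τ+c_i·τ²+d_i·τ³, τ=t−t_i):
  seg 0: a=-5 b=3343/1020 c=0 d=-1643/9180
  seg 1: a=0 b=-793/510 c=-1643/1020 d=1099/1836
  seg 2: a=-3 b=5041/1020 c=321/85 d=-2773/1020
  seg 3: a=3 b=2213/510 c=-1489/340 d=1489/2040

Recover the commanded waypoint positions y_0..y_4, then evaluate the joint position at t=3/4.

y_0 = S_0(0) = a_0 = -5
y_1 = S_1(0) = a_1 = 0
y_2 = S_2(0) = a_2 = -3
y_3 = S_3(0) = a_3 = 3
y_4 = S_3(2) = 0
t_q=3/4 is in segment 0 (τ=3/4); S_0(τ)=-11391/4352

y_0=-5 y_1=0 y_2=-3 y_3=3 y_4=0
S(3/4) = -11391/4352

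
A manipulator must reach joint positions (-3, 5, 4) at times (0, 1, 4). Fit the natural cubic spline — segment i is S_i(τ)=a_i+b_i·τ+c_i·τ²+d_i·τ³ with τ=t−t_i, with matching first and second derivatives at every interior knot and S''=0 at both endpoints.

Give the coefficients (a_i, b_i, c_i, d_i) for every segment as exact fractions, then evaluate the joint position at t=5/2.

Δ: Δ0=8, Δ1=-1/3
row 1: diag=8, rhs=-50; c'=3/8, d'=-25/4
back: M1=-25/4
M: M0=0, M1=-25/4, M2=0
seg 0: a=-3, c=M0/2=0, d=(M1−M0)/(6·1)=-25/24, b=Δ0−h0·(2M0+M1)/6=217/24
seg 1: a=5, c=M1/2=-25/8, d=(M2−M1)/(6·3)=25/72, b=Δ1−h1·(2M1+M2)/6=71/12
t_q=5/2 → seg 1, τ=3/2; S=5+71/12·τ+-25/8·τ²+25/72·τ³=513/64

  seg 0: a=-3 b=217/24 c=0 d=-25/24
  seg 1: a=5 b=71/12 c=-25/8 d=25/72
S(5/2) = 513/64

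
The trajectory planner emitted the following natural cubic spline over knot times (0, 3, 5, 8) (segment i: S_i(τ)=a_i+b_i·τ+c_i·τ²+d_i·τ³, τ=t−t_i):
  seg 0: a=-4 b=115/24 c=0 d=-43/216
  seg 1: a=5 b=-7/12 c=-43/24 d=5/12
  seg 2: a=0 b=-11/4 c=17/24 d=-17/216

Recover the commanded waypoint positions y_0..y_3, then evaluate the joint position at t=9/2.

y_0 = S_0(0) = a_0 = -4
y_1 = S_1(0) = a_1 = 5
y_2 = S_2(0) = a_2 = 0
y_3 = S_2(3) = -4
t_q=9/2 is in segment 1 (τ=3/2); S_1(τ)=3/2

y_0=-4 y_1=5 y_2=0 y_3=-4
S(9/2) = 3/2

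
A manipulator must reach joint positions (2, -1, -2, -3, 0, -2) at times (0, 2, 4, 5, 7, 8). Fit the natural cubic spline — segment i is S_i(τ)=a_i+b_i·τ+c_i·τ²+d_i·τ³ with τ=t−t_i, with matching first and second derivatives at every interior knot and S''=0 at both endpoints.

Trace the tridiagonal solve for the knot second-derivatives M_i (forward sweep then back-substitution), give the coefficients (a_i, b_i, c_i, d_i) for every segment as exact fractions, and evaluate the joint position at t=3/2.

Δ: Δ0=-3/2, Δ1=-1/2, Δ2=-1, Δ3=3/2, Δ4=-2
row 1: diag=8, rhs=6; c'=1/4, d'=3/4
row 2: denom=6−2·1/4=11/2; d'=(-3−2·3/4)/(11/2)=-9/11
row 3: denom=6−1·2/11=64/11; d'=(15−1·-9/11)/(64/11)=87/32
row 4: denom=6−2·11/32=85/16; d'=(-21−2·87/32)/(85/16)=-423/85
back: M4=-423/85
back: M3=87/32−11/32·-423/85=753/170
back: M2=-9/11−2/11·753/170=-138/85
back: M1=3/4−1/4·-138/85=393/340
M: M0=0, M1=393/340, M2=-138/85, M3=753/170, M4=-423/85, M5=0
seg 0: a=2, c=M0/2=0, d=(M1−M0)/(6·2)=131/1360, b=Δ0−h0·(2M0+M1)/6=-641/340
seg 1: a=-1, c=M1/2=393/680, d=(M2−M1)/(6·2)=-63/272, b=Δ1−h1·(2M1+M2)/6=-62/85
seg 2: a=-2, c=M2/2=-69/85, d=(M3−M2)/(6·1)=343/340, b=Δ2−h2·(2M2+M3)/6=-407/340
seg 3: a=-3, c=M3/2=753/340, d=(M4−M3)/(6·2)=-533/680, b=Δ3−h3·(2M3+M4)/6=7/34
seg 4: a=0, c=M4/2=-423/170, d=(M5−M4)/(6·1)=141/170, b=Δ4−h4·(2M4+M5)/6=-29/85
t_q=3/2 → seg 0, τ=3/2; S=2+-641/340·τ+0·τ²+131/1360·τ³=-5471/10880

  seg 0: a=2 b=-641/340 c=0 d=131/1360
  seg 1: a=-1 b=-62/85 c=393/680 d=-63/272
  seg 2: a=-2 b=-407/340 c=-69/85 d=343/340
  seg 3: a=-3 b=7/34 c=753/340 d=-533/680
  seg 4: a=0 b=-29/85 c=-423/170 d=141/170
S(3/2) = -5471/10880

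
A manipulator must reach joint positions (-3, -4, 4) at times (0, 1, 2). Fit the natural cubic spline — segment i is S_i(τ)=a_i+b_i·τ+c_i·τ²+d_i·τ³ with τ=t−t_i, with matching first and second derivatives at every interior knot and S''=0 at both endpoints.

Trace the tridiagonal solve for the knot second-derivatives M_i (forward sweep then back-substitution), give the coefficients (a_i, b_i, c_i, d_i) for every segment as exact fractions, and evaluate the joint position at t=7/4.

Δ: Δ0=-1, Δ1=8
row 1: diag=4, rhs=54; c'=1/4, d'=27/2
back: M1=27/2
M: M0=0, M1=27/2, M2=0
seg 0: a=-3, c=M0/2=0, d=(M1−M0)/(6·1)=9/4, b=Δ0−h0·(2M0+M1)/6=-13/4
seg 1: a=-4, c=M1/2=27/4, d=(M2−M1)/(6·1)=-9/4, b=Δ1−h1·(2M1+M2)/6=7/2
t_q=7/4 → seg 1, τ=3/4; S=-4+7/2·τ+27/4·τ²+-9/4·τ³=377/256

  seg 0: a=-3 b=-13/4 c=0 d=9/4
  seg 1: a=-4 b=7/2 c=27/4 d=-9/4
S(7/4) = 377/256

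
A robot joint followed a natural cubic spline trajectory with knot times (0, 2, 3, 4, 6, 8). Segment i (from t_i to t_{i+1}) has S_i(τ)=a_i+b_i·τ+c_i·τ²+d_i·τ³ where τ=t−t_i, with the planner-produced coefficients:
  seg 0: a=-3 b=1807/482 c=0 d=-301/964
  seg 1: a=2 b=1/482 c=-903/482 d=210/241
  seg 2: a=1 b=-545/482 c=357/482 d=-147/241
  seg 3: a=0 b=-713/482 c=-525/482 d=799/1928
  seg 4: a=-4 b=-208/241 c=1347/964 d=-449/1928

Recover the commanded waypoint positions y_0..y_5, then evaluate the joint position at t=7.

y_0=-3 y_1=2 y_2=1 y_3=0 y_4=-4 y_5=-2
S(7) = -7131/1928

y_0 = S_0(0) = a_0 = -3
y_1 = S_1(0) = a_1 = 2
y_2 = S_2(0) = a_2 = 1
y_3 = S_3(0) = a_3 = 0
y_4 = S_4(0) = a_4 = -4
y_5 = S_4(2) = -2
t_q=7 is in segment 4 (τ=1); S_4(τ)=-7131/1928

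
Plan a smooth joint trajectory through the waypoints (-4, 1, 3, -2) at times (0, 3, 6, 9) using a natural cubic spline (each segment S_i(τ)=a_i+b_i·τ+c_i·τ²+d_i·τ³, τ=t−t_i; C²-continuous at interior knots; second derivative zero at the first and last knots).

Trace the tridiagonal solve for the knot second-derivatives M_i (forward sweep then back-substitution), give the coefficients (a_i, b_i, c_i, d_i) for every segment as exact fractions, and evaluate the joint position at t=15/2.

  seg 0: a=-4 b=16/9 c=0 d=-1/81
  seg 1: a=1 b=13/9 c=-1/9 d=-4/81
  seg 2: a=3 b=-5/9 c=-5/9 d=5/81
S(15/2) = 9/8

Δ: Δ0=5/3, Δ1=2/3, Δ2=-5/3
row 1: diag=12, rhs=-6; c'=1/4, d'=-1/2
row 2: denom=12−3·1/4=45/4; d'=(-14−3·-1/2)/(45/4)=-10/9
back: M2=-10/9
back: M1=-1/2−1/4·-10/9=-2/9
M: M0=0, M1=-2/9, M2=-10/9, M3=0
seg 0: a=-4, c=M0/2=0, d=(M1−M0)/(6·3)=-1/81, b=Δ0−h0·(2M0+M1)/6=16/9
seg 1: a=1, c=M1/2=-1/9, d=(M2−M1)/(6·3)=-4/81, b=Δ1−h1·(2M1+M2)/6=13/9
seg 2: a=3, c=M2/2=-5/9, d=(M3−M2)/(6·3)=5/81, b=Δ2−h2·(2M2+M3)/6=-5/9
t_q=15/2 → seg 2, τ=3/2; S=3+-5/9·τ+-5/9·τ²+5/81·τ³=9/8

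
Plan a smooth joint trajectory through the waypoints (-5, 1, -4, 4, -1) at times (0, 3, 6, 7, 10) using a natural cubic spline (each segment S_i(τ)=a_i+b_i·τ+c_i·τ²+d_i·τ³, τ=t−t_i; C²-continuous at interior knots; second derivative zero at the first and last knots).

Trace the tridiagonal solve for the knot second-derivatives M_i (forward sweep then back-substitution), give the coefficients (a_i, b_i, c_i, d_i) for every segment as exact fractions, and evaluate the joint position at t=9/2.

Δ: Δ0=2, Δ1=-5/3, Δ2=8, Δ3=-5/3
row 1: diag=12, rhs=-22; c'=1/4, d'=-11/6
row 2: denom=8−3·1/4=29/4; d'=(58−3·-11/6)/(29/4)=254/29
row 3: denom=8−1·4/29=228/29; d'=(-58−1·254/29)/(228/29)=-484/57
back: M3=-484/57
back: M2=254/29−4/29·-484/57=566/57
back: M1=-11/6−1/4·566/57=-82/19
M: M0=0, M1=-82/19, M2=566/57, M3=-484/57, M4=0
seg 0: a=-5, c=M0/2=0, d=(M1−M0)/(6·3)=-41/171, b=Δ0−h0·(2M0+M1)/6=79/19
seg 1: a=1, c=M1/2=-41/19, d=(M2−M1)/(6·3)=406/513, b=Δ1−h1·(2M1+M2)/6=-44/19
seg 2: a=-4, c=M2/2=283/57, d=(M3−M2)/(6·1)=-175/57, b=Δ2−h2·(2M2+M3)/6=116/19
seg 3: a=4, c=M3/2=-242/57, d=(M4−M3)/(6·3)=242/513, b=Δ3−h3·(2M3+M4)/6=389/57
t_q=9/2 → seg 1, τ=3/2; S=1+-44/19·τ+-41/19·τ²+406/513·τ³=-177/38

  seg 0: a=-5 b=79/19 c=0 d=-41/171
  seg 1: a=1 b=-44/19 c=-41/19 d=406/513
  seg 2: a=-4 b=116/19 c=283/57 d=-175/57
  seg 3: a=4 b=389/57 c=-242/57 d=242/513
S(9/2) = -177/38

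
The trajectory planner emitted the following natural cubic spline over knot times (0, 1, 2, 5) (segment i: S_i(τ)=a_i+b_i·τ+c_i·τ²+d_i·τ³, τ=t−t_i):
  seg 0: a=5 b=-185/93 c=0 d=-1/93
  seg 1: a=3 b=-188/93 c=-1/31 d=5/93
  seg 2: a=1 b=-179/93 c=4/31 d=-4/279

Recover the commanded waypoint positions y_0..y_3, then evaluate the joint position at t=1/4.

y_0=5 y_1=3 y_2=1 y_3=-4
S(1/4) = 8933/1984

y_0 = S_0(0) = a_0 = 5
y_1 = S_1(0) = a_1 = 3
y_2 = S_2(0) = a_2 = 1
y_3 = S_2(3) = -4
t_q=1/4 is in segment 0 (τ=1/4); S_0(τ)=8933/1984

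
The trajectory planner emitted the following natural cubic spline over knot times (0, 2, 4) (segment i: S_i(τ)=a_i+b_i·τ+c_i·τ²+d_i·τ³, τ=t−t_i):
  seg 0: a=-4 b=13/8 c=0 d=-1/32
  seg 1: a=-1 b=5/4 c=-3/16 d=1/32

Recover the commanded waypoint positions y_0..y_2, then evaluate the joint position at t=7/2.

y_0 = S_0(0) = a_0 = -4
y_1 = S_1(0) = a_1 = -1
y_2 = S_1(2) = 1
t_q=7/2 is in segment 1 (τ=3/2); S_1(τ)=143/256

y_0=-4 y_1=-1 y_2=1
S(7/2) = 143/256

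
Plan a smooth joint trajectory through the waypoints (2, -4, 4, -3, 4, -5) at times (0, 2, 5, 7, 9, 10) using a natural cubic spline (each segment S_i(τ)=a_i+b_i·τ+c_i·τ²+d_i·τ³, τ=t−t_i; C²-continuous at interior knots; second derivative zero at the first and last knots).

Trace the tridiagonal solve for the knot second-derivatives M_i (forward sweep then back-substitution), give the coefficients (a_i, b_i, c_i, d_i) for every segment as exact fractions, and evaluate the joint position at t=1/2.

Δ: Δ0=-3, Δ1=8/3, Δ2=-7/2, Δ3=7/2, Δ4=-9
row 1: diag=10, rhs=34; c'=3/10, d'=17/5
row 2: denom=10−3·3/10=91/10; d'=(-37−3·17/5)/(91/10)=-472/91
row 3: denom=8−2·20/91=688/91; d'=(42−2·-472/91)/(688/91)=2383/344
row 4: denom=6−2·91/344=941/172; d'=(-75−2·2383/344)/(941/172)=-15283/941
back: M4=-15283/941
back: M3=2383/344−91/344·-15283/941=21123/1882
back: M2=-472/91−20/91·21123/1882=-7202/941
back: M1=17/5−3/10·-7202/941=5360/941
M: M0=0, M1=5360/941, M2=-7202/941, M3=21123/1882, M4=-15283/941, M5=0
seg 0: a=2, c=M0/2=0, d=(M1−M0)/(6·2)=1340/2823, b=Δ0−h0·(2M0+M1)/6=-13829/2823
seg 1: a=-4, c=M1/2=2680/941, d=(M2−M1)/(6·3)=-6281/8469, b=Δ1−h1·(2M1+M2)/6=2251/2823
seg 2: a=4, c=M2/2=-3601/941, d=(M3−M2)/(6·2)=35527/22584, b=Δ2−h2·(2M2+M3)/6=-6038/2823
seg 3: a=-3, c=M3/2=21123/3764, d=(M4−M3)/(6·2)=-51689/22584, b=Δ3−h3·(2M3+M4)/6=8081/5646
seg 4: a=4, c=M4/2=-15283/1882, d=(M5−M4)/(6·1)=15283/5646, b=Δ4−h4·(2M4+M5)/6=-10124/2823
t_q=1/2 → seg 0, τ=1/2; S=2+-13829/2823·τ+0·τ²+1340/2823·τ³=-367/941

  seg 0: a=2 b=-13829/2823 c=0 d=1340/2823
  seg 1: a=-4 b=2251/2823 c=2680/941 d=-6281/8469
  seg 2: a=4 b=-6038/2823 c=-3601/941 d=35527/22584
  seg 3: a=-3 b=8081/5646 c=21123/3764 d=-51689/22584
  seg 4: a=4 b=-10124/2823 c=-15283/1882 d=15283/5646
S(1/2) = -367/941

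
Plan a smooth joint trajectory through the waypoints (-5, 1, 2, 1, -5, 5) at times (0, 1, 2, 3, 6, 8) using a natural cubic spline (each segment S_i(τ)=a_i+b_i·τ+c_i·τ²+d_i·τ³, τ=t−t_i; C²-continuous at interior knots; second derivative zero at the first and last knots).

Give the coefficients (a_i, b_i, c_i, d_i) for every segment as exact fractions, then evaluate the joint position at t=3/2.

  seg 0: a=-5 b=7409/1025 c=0 d=-1259/1025
  seg 1: a=1 b=3632/1025 c=-3777/1025 d=234/205
  seg 2: a=2 b=-412/1025 c=-267/1025 d=-346/1025
  seg 3: a=1 b=-1984/1025 c=-261/205 d=1283/3075
  seg 4: a=-5 b=1733/1025 c=2544/1025 d=-424/1025
S(3/2) = 2043/1025

Δ: Δ0=6, Δ1=1, Δ2=-1, Δ3=-2, Δ4=5
row 1: diag=4, rhs=-30; c'=1/4, d'=-15/2
row 2: denom=4−1·1/4=15/4; d'=(-12−1·-15/2)/(15/4)=-6/5
row 3: denom=8−1·4/15=116/15; d'=(-6−1·-6/5)/(116/15)=-18/29
row 4: denom=10−3·45/116=1025/116; d'=(42−3·-18/29)/(1025/116)=5088/1025
back: M4=5088/1025
back: M3=-18/29−45/116·5088/1025=-522/205
back: M2=-6/5−4/15·-522/205=-534/1025
back: M1=-15/2−1/4·-534/1025=-7554/1025
M: M0=0, M1=-7554/1025, M2=-534/1025, M3=-522/205, M4=5088/1025, M5=0
seg 0: a=-5, c=M0/2=0, d=(M1−M0)/(6·1)=-1259/1025, b=Δ0−h0·(2M0+M1)/6=7409/1025
seg 1: a=1, c=M1/2=-3777/1025, d=(M2−M1)/(6·1)=234/205, b=Δ1−h1·(2M1+M2)/6=3632/1025
seg 2: a=2, c=M2/2=-267/1025, d=(M3−M2)/(6·1)=-346/1025, b=Δ2−h2·(2M2+M3)/6=-412/1025
seg 3: a=1, c=M3/2=-261/205, d=(M4−M3)/(6·3)=1283/3075, b=Δ3−h3·(2M3+M4)/6=-1984/1025
seg 4: a=-5, c=M4/2=2544/1025, d=(M5−M4)/(6·2)=-424/1025, b=Δ4−h4·(2M4+M5)/6=1733/1025
t_q=3/2 → seg 1, τ=1/2; S=1+3632/1025·τ+-3777/1025·τ²+234/205·τ³=2043/1025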